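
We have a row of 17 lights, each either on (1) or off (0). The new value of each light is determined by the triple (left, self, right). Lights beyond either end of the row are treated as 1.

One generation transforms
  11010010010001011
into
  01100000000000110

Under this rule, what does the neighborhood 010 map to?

0

At position 3 the neighborhood is 010; the next row has 0 there.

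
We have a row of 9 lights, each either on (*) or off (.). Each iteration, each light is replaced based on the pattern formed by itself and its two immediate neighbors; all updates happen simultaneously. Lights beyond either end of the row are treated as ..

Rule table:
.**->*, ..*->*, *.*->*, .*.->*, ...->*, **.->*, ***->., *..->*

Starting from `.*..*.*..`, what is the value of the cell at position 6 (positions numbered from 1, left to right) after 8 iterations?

iteration 1: *********
iteration 2: *.......*
iteration 3: *********  (repeats iteration 1; period 2)
iteration 8: *.......*
position 6 holds .

.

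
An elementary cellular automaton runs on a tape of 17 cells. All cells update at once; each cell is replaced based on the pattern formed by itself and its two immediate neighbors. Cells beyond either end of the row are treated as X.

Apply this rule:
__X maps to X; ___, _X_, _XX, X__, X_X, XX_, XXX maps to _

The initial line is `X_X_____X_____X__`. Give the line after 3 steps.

_____X_____X__X__

_______X_____X__X
______X_____X__X_
_____X_____X__X__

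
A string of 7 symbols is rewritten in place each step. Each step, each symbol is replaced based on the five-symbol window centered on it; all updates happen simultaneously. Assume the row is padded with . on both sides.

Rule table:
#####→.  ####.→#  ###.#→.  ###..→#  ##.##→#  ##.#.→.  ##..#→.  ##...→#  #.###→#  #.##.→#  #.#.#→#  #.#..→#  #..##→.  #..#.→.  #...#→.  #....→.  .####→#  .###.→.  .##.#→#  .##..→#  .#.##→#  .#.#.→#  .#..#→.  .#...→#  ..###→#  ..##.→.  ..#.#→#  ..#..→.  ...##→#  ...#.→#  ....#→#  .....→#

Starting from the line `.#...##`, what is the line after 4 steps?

#.#.#.#
#######
##...##
.##.#.#

.##.#.#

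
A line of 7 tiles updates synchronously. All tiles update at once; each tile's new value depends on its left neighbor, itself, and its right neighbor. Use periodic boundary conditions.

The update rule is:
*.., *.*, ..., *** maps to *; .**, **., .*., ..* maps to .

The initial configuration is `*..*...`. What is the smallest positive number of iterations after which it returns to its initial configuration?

iteration 1: .*..**.
iteration 2: ..*...*
iteration 3: *..**..
iteration 4: .*...*.
iteration 5: ..**..*
iteration 6: *...*..
iteration 7: .**..*.
iteration 8: ...*..*
iteration 9: **..*..
iteration 10: ..*..*.
iteration 11: *..*..*
iteration 12: .*..*..
iteration 13: ..*..**
iteration 14: *..*...

14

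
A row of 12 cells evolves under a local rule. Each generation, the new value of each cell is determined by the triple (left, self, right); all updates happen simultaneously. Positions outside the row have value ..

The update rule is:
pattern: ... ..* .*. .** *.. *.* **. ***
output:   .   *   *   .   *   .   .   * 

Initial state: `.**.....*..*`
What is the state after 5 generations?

*.*..****..*

generation 1: *..*...*****
generation 2: *****.*.***.
generation 3: .***..*..*.*
generation 4: *.*.******.*
generation 5: *.*..****..*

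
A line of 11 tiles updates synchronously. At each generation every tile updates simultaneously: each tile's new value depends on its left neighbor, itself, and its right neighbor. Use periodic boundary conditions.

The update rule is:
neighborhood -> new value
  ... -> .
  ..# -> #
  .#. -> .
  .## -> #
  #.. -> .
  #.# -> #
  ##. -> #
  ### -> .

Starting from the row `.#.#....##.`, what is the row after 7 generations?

.####...#..

#.#....###.
.#....##.##
#....######
#...##.....
...###....#
..##.#...#.
.####...#..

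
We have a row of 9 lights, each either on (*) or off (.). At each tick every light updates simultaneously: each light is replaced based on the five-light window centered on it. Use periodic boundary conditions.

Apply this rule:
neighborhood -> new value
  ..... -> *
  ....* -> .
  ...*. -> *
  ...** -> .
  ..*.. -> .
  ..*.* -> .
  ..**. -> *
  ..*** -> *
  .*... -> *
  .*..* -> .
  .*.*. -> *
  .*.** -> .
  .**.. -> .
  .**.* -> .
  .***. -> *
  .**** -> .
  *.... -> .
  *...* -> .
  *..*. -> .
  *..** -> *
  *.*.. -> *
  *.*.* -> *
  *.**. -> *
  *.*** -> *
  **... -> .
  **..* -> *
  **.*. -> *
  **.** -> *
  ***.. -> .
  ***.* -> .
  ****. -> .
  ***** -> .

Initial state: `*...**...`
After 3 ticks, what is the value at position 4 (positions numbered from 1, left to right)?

.

tick 1: .*..*...*
tick 2: **...*.*.
tick 3: *...*.**.
position 4 holds .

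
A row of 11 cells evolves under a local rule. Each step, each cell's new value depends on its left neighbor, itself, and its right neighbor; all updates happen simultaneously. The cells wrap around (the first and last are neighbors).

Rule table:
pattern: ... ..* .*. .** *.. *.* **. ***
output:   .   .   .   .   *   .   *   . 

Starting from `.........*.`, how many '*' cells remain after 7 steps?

step 1: ..........*
step 2: *..........
step 3: .*.........
step 4: ..*........
step 5: ...*.......
step 6: ....*......
step 7: .....*.....
count of *: 1

1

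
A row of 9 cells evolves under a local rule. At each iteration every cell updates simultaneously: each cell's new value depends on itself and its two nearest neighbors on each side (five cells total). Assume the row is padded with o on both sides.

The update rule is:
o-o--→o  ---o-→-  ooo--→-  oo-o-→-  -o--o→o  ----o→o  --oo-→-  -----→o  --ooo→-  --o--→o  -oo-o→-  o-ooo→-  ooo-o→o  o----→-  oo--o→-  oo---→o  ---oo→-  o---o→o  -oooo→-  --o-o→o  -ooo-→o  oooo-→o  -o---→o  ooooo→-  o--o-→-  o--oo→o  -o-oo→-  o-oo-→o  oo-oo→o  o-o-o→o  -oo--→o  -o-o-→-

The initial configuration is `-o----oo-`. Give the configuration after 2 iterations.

oo--ooo--

-oo-o---o
oo--ooo--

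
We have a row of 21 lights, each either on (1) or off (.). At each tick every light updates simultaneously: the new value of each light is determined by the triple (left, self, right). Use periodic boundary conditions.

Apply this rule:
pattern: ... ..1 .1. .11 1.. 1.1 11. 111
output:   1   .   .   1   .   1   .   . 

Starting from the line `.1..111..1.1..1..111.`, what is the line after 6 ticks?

..11111111111...1111.

....1.....1......1...
111...111...1111...11
....1.1...1.1....1.1.
111..1..1..1..11..1..
1.............1......
..11111111111...1111.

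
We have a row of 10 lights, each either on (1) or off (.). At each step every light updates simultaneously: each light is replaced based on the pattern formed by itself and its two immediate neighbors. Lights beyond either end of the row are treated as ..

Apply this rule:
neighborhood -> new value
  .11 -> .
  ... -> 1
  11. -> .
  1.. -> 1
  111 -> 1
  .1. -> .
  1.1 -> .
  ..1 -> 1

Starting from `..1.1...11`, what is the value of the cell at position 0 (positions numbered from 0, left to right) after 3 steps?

11...111..
..111.1.11
11.1......
position 0 holds 1

1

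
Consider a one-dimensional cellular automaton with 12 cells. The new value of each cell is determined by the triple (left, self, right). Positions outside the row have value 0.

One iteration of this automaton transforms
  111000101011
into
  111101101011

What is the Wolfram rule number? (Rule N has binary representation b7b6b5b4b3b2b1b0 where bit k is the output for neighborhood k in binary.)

position 1: 111 → 1  (bit 7 = 1)
position 2: 110 → 1  (bit 6 = 1)
position 7: 101 → 0  (bit 5 = 0)
position 3: 100 → 1  (bit 4 = 1)
position 0: 011 → 1  (bit 3 = 1)
position 6: 010 → 1  (bit 2 = 1)
position 5: 001 → 1  (bit 1 = 1)
position 4: 000 → 0  (bit 0 = 0)
bits b7..b0 = 11011110 = 222

222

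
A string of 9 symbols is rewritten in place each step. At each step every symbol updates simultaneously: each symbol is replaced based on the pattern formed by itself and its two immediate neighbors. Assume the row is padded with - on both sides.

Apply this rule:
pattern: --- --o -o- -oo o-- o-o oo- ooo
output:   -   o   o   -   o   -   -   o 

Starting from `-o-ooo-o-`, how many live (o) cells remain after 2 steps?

5

oo--o--oo
--ooooo--
count of o: 5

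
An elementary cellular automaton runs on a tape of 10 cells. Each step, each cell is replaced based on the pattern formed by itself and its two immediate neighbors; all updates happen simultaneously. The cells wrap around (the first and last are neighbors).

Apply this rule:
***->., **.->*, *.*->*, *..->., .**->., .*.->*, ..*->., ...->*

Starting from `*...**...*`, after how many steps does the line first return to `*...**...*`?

30

*.*..*.*..
***..***..
..*....*..
*.*.**.*.*
****.****.
...**...**
.*..*.*..*
**..***..*
.*....*...
.*.**.*.**
***.****.*
..**...**.
*..*.*..*.
*..***..**
*....*....
*.**.*.**.
**.****.**
.**...**..
..*.*..*.*
..***..***
....*....*
.**.*.**.*
*.****.***
**...**...
.*.*..*.*.
.***..***.
...*....*.
**.*.**.*.
.****.****
*...**...*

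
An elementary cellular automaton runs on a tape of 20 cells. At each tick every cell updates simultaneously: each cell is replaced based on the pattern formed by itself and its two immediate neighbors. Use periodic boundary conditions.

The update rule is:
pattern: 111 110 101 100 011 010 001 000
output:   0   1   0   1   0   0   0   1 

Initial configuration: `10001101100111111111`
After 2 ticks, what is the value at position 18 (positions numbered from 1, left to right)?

11100100110000000000
00110010011111111110
position 18 holds 1

1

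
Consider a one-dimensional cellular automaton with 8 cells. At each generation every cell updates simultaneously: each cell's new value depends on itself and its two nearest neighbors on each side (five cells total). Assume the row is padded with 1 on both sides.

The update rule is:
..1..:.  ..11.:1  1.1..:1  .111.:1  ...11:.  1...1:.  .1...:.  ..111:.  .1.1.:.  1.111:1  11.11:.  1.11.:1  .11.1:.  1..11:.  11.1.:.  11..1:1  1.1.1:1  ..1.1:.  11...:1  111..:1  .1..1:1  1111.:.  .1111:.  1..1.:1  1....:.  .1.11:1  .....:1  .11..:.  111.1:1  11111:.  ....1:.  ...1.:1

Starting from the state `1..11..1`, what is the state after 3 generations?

.1.111..

generation 1: 11.1.1..
generation 2: .1.1.11.
generation 3: .1.111..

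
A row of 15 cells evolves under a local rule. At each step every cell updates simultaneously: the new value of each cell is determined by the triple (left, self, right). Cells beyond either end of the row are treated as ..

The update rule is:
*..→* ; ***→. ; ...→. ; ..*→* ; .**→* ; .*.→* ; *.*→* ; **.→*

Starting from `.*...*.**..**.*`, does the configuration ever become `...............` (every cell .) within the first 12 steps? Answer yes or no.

***.***********
*.***.........*
***.**.......**
*.*****.....***
***...**...**.*
*.**.****.*****
******..***...*
*....****.**.**
**..**..*******
*********.....*
*.......**...**
**.....****.***
step 12 is **.....****.***, still not uniform .

no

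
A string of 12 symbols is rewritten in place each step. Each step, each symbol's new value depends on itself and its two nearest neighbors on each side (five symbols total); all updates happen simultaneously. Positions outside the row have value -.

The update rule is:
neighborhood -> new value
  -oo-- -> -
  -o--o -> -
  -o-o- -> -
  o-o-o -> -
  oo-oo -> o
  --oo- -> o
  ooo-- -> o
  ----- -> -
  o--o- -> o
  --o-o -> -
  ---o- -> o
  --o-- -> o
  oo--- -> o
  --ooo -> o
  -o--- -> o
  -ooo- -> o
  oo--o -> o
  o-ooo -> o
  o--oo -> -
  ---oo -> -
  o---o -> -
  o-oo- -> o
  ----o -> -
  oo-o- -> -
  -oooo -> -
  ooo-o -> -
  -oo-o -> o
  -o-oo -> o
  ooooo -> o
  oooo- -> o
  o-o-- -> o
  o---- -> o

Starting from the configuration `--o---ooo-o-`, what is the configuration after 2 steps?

-oooo-o-o-o-

-ooo--oo--oo
-oooo-o-o-o-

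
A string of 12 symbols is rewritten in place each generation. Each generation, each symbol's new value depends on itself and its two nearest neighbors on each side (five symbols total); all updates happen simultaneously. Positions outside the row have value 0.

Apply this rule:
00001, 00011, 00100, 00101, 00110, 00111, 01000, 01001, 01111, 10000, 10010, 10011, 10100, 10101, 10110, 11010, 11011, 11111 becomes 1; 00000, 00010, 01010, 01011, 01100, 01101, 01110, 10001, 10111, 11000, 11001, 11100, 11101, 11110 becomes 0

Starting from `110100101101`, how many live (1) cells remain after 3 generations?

101111101011
100110011010
111100110111
count of 1: 9

9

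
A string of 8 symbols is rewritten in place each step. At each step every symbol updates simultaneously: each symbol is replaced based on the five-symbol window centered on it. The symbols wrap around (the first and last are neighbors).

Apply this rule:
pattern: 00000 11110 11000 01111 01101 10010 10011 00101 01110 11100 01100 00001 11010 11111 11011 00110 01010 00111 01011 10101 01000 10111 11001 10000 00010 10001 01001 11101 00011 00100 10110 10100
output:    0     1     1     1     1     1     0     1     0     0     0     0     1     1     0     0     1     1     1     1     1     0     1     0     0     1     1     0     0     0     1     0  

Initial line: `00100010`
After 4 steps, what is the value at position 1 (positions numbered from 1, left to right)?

1

10011001
01000100
00110011
10001000
position 1 holds 1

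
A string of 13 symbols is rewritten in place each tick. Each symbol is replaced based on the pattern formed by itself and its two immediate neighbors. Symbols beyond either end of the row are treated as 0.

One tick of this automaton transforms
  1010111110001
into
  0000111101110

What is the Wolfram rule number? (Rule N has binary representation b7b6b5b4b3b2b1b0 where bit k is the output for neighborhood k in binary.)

155

position 5: 111 → 1  (bit 7 = 1)
position 8: 110 → 0  (bit 6 = 0)
position 1: 101 → 0  (bit 5 = 0)
position 9: 100 → 1  (bit 4 = 1)
position 4: 011 → 1  (bit 3 = 1)
position 0: 010 → 0  (bit 2 = 0)
position 11: 001 → 1  (bit 1 = 1)
position 10: 000 → 1  (bit 0 = 1)
bits b7..b0 = 10011011 = 155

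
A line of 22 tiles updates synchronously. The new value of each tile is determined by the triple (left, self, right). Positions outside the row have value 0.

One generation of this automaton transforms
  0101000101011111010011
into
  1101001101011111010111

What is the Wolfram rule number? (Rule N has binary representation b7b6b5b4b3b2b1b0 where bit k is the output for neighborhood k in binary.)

position 12: 111 → 1  (bit 7 = 1)
position 15: 110 → 1  (bit 6 = 1)
position 2: 101 → 0  (bit 5 = 0)
position 4: 100 → 0  (bit 4 = 0)
position 11: 011 → 1  (bit 3 = 1)
position 1: 010 → 1  (bit 2 = 1)
position 0: 001 → 1  (bit 1 = 1)
position 5: 000 → 0  (bit 0 = 0)
bits b7..b0 = 11001110 = 206

206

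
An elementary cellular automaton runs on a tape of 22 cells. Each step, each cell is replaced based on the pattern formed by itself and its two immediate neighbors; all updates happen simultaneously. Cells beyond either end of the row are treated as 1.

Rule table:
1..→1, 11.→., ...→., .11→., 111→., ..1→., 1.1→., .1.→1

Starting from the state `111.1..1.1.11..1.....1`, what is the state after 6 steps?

1..11....1...1...1....

....11.1.1...1.11.....
1......1.11..1...1....
.1.....1...1.11..11...
.11....11..1...1...1..
...1.....1.11..11..11.
1..11....1...1...1....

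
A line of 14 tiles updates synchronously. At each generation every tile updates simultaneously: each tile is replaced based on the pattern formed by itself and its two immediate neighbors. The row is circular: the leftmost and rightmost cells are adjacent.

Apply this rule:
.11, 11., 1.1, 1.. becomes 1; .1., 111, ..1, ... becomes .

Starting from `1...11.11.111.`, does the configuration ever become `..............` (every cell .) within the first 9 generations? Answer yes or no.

.1..1111111.11
1.1.1.....1111
11.1.1....1...
111.1.1....1..
1.11.1.1....1.
.1111.1.1....1
11..11.1.1....
111.111.1.1...
1.111.11.1.1..
generation 9 is 1.111.11.1.1.., still not uniform .

no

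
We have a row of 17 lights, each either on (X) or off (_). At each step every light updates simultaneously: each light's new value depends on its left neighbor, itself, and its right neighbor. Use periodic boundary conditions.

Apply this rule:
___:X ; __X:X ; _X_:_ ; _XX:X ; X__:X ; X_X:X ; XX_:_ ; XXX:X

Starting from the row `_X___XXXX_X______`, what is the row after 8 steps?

step 1: X_XXXXXX_X_XXXXXX
step 2: _XXXXXX_X_XXXXXXX
step 3: XXXXXX_X_XXXXXXX_
step 4: XXXXX_X_XXXXXXX_X
step 5: XXXX_X_XXXXXXX_XX
step 6: XXX_X_XXXXXXX_XXX
step 7: XX_X_XXXXXXX_XXXX
step 8: X_X_XXXXXXX_XXXXX

X_X_XXXXXXX_XXXXX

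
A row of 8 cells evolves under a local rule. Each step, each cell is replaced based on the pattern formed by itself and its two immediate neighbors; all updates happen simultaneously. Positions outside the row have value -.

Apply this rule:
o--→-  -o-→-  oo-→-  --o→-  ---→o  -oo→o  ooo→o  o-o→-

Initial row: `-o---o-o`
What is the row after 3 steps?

o--o-oo-

step 1: ---o----
step 2: oo---ooo
step 3: o--o-oo-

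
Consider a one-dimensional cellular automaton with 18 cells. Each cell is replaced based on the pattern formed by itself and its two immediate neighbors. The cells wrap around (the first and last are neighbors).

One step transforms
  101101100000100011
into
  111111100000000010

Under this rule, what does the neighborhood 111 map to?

0

At position 17 the neighborhood is 111; the next row has 0 there.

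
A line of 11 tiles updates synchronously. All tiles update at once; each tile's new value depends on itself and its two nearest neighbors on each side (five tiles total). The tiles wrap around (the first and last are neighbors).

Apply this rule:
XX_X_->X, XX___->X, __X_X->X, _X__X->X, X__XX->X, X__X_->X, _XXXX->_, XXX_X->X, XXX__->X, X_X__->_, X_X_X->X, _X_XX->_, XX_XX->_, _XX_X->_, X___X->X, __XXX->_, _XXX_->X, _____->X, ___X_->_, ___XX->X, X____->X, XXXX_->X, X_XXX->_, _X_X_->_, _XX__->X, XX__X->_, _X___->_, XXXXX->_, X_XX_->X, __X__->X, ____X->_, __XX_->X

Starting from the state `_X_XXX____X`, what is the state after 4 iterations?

_X__XXXX__X
__XX__XX_XX
_XXX_XX__XX
__XX_XX_XX_

__XX_XX_XX_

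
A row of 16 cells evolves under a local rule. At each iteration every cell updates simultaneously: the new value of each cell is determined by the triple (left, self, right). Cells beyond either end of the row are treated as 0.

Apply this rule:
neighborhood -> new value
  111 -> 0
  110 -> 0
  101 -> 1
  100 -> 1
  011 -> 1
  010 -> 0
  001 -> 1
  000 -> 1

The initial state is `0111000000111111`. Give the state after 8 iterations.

iteration 1: 1100111111100000
iteration 2: 1011100000011111
iteration 3: 0110011111110000
iteration 4: 1101110000001111
iteration 5: 1011001111111000
iteration 6: 0110111000000111
iteration 7: 1101100111111100
iteration 8: 1011011100000011

1011011100000011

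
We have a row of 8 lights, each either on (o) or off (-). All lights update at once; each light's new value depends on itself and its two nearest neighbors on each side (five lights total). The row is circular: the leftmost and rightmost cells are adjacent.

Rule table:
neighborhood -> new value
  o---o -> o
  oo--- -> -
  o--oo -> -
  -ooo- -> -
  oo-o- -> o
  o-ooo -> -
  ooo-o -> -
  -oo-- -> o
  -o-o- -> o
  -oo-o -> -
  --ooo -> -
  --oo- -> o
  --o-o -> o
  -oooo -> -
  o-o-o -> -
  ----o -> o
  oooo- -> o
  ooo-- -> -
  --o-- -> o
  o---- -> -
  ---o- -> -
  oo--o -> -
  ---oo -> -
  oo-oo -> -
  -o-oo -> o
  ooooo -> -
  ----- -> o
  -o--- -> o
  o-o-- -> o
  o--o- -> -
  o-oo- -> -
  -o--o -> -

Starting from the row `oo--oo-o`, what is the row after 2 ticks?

----o---
ooo-oo-o

ooo-oo-o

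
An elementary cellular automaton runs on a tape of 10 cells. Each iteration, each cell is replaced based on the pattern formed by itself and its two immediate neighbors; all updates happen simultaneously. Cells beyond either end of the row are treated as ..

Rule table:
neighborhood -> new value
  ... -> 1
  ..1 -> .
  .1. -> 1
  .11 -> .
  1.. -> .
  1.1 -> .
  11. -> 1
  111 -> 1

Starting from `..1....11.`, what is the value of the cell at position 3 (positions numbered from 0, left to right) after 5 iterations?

1.1.11..1.
1.1..1..1.
1.1..1..1.  (fixed point — unchanged through iteration 5)
position 3 holds .

.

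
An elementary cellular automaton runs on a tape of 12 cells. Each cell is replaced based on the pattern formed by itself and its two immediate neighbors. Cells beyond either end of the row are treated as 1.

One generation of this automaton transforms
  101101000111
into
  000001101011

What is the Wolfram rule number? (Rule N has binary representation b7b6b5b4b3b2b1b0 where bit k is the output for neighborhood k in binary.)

position 10: 111 → 1  (bit 7 = 1)
position 0: 110 → 0  (bit 6 = 0)
position 1: 101 → 0  (bit 5 = 0)
position 6: 100 → 1  (bit 4 = 1)
position 2: 011 → 0  (bit 3 = 0)
position 5: 010 → 1  (bit 2 = 1)
position 8: 001 → 1  (bit 1 = 1)
position 7: 000 → 0  (bit 0 = 0)
bits b7..b0 = 10010110 = 150

150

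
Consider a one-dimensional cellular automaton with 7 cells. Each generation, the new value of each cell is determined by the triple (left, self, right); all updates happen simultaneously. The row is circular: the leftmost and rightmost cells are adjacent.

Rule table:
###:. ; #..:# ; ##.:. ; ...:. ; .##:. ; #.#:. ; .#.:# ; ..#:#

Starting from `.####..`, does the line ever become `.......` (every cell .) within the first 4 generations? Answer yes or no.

#....#.
##..##.
..##...
.#..#..
generation 4 is .#..#.., still not uniform .

no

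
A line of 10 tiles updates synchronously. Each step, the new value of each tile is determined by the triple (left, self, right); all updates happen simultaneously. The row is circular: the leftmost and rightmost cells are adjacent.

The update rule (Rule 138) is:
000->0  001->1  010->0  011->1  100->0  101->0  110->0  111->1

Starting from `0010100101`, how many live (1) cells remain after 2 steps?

step 1: 0100001000
step 2: 1000010000
count of 1: 2

2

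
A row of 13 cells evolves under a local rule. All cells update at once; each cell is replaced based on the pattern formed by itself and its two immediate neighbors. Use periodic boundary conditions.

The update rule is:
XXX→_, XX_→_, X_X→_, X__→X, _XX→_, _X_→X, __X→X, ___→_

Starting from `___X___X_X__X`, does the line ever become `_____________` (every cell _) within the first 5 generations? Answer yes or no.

yes

X_XXX_XX_XXXX
_____________
all cells are _ at generation 2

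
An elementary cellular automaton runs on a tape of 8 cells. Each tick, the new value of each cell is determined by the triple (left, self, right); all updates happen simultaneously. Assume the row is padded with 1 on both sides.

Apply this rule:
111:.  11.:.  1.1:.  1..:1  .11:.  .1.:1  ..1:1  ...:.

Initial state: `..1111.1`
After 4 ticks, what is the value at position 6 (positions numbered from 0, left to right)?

1

11......
..1....1
1111..1.
....111.
position 6 holds 1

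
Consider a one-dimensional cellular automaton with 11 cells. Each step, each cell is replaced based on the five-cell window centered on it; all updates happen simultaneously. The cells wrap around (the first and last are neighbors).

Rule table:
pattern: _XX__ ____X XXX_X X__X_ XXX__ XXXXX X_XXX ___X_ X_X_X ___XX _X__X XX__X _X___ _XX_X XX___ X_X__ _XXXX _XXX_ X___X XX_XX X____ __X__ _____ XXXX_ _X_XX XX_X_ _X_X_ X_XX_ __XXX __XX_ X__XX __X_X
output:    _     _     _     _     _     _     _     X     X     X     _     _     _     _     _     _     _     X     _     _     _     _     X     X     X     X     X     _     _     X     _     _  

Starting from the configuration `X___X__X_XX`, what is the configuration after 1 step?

___X____X_X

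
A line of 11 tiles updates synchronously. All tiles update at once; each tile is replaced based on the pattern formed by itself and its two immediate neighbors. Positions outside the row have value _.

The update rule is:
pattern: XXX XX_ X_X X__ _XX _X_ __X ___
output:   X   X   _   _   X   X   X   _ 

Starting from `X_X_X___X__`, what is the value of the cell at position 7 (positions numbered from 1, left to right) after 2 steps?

step 1: X_X_X__XX__
step 2: X_X_X_XXX__
position 7 holds X

X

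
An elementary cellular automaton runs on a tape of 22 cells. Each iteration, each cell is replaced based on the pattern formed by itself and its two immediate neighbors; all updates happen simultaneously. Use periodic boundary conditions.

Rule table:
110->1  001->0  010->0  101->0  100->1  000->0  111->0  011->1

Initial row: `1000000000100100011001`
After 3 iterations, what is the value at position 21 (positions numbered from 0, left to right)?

0

1100000000010010011101
0110000000001001010101
0111000000000100000000
position 21 holds 0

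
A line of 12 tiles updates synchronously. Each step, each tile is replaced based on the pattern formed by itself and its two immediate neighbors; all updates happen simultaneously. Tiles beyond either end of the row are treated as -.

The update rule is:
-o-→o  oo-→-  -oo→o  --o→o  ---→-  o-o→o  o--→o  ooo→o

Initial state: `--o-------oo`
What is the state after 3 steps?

oo-ooo-oo-oo

-ooo-----oo-
ooo-o---oo-o
oo-ooo-oo-oo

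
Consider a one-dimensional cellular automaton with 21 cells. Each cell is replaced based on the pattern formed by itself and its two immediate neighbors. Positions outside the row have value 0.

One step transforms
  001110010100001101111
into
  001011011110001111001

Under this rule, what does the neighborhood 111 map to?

0

At position 3 the neighborhood is 111; the next row has 0 there.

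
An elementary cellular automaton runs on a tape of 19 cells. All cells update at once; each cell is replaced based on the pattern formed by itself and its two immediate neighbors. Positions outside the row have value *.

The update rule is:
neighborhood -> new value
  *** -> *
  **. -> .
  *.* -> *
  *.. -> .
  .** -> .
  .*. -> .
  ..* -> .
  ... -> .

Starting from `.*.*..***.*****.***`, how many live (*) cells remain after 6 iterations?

4

iteration 1: *.*....*.*.***.*.**
iteration 2: .*......*.*.*.*.*.*
iteration 3: *........*.*.*.*.*.
iteration 4: ..........*.*.*.*.*
iteration 5: ...........*.*.*.*.
iteration 6: ............*.*.*.*
count of *: 4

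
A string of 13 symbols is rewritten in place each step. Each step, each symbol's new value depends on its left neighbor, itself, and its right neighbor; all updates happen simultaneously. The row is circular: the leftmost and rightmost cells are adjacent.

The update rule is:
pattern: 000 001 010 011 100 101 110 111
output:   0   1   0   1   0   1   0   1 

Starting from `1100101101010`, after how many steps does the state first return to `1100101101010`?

13

step 1: 1001011010101
step 2: 0010110101011
step 3: 0101101010110
step 4: 1011010101100
step 5: 0110101011001
step 6: 1101010110010
step 7: 1010101100101
step 8: 0101011001011
step 9: 1010110010110
step 10: 0101100101101
step 11: 1011001011010
step 12: 0110010110101
step 13: 1100101101010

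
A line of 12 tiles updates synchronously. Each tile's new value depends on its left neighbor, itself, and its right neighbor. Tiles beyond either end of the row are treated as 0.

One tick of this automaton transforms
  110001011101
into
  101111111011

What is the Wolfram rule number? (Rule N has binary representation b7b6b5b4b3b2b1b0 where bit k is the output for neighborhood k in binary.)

position 8: 111 → 1  (bit 7 = 1)
position 1: 110 → 0  (bit 6 = 0)
position 6: 101 → 1  (bit 5 = 1)
position 2: 100 → 1  (bit 4 = 1)
position 0: 011 → 1  (bit 3 = 1)
position 5: 010 → 1  (bit 2 = 1)
position 4: 001 → 1  (bit 1 = 1)
position 3: 000 → 1  (bit 0 = 1)
bits b7..b0 = 10111111 = 191

191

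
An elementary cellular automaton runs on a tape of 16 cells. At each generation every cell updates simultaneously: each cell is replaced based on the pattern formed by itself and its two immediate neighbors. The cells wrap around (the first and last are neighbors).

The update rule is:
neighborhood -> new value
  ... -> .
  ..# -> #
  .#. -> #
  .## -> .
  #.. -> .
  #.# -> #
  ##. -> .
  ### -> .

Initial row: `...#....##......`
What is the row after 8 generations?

##.........#....

generation 1: ..##...#........
generation 2: .#....##........
generation 3: ##...#..........
generation 4: ....##.........#
generation 5: ...#..........##
generation 6: ..##.........#..
generation 7: .#..........##..
generation 8: ##.........#....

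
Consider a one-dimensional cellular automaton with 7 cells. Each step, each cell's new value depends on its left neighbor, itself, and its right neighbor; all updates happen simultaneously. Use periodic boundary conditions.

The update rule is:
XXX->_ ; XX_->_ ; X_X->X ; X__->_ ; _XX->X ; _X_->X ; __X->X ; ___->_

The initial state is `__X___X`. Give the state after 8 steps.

_XX__XX

step 1: _XX__XX
step 2: XX__XX_
step 3: X__XX_X
step 4: __XX_XX
step 5: _XX_XX_
step 6: XX_XX__
step 7: X_XX__X
step 8: _XX__XX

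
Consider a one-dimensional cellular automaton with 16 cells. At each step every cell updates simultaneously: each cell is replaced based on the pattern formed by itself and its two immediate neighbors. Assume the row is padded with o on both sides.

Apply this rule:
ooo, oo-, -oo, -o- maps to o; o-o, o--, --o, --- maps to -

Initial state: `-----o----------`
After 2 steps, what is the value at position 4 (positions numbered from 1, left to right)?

-----o----------  (fixed point — unchanged through step 2)
position 4 holds -

-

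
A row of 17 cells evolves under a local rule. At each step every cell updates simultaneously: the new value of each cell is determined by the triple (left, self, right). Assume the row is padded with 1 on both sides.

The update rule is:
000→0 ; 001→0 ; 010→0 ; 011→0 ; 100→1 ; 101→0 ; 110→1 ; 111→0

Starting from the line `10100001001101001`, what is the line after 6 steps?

11001100100001000

10010000100100100
11001000010010010
01100100001001000
00110010000100100
10011001000010010
11001100100001000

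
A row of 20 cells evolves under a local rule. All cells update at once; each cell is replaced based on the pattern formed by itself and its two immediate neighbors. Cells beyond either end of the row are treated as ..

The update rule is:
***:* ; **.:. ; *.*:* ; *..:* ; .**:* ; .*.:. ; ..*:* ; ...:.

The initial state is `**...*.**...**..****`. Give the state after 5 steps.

*.*.*.**.*.**.*****.
.*.*.**.*.**.*****.*
*.*.**.*.**.*****.*.
.*.**.*.**.*****.*.*
*.**.*.**.*****.*.*.

*.**.*.**.*****.*.*.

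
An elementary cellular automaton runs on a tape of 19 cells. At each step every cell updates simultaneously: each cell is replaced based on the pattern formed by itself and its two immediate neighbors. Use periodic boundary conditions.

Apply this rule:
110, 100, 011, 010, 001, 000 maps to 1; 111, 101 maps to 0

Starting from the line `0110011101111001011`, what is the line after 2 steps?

0100010101111001011

0111110101001111011
0100010101111001011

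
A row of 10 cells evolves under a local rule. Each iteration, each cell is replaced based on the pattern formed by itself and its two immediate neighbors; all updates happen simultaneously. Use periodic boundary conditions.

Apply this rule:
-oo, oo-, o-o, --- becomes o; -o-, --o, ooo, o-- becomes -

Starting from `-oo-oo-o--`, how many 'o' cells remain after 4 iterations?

7

-oooooo--o
oo----o---
oo-oo---o-
ooooo-o--o
count of o: 7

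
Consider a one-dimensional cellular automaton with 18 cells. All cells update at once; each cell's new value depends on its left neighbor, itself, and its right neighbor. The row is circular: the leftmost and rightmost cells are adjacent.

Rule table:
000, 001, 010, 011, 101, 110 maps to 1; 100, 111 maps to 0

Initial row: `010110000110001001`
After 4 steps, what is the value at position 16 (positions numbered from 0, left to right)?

111110111110111011
000011100011101110
111110101110111010
100011111011101111
position 16 holds 1

1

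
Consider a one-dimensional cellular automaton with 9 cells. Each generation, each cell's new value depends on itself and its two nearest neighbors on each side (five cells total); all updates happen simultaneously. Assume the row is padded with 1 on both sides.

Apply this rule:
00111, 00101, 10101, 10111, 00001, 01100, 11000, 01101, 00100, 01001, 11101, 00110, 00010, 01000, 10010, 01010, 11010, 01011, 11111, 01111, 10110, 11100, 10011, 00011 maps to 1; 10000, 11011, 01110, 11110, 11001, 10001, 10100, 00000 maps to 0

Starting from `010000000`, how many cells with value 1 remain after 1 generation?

101000011
count of 1: 4

4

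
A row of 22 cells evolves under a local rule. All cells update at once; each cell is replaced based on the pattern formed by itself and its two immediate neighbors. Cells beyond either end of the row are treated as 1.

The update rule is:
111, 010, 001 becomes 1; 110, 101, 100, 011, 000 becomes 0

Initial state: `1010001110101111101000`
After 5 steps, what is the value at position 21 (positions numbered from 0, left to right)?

0

0010010100100111001001
0110110101101010011010
0000000100001010100010
0000001100011010100110
0000010000100010101000
position 21 holds 0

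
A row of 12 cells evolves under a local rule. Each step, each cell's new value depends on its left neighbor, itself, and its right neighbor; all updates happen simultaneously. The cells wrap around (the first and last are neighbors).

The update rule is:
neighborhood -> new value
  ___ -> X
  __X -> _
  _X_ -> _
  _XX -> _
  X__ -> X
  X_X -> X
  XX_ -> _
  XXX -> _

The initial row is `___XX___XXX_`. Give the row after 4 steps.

_XX___XXX___

XX___XX____X
__XX___XXX__
X___XX____XX
_XX___XXX___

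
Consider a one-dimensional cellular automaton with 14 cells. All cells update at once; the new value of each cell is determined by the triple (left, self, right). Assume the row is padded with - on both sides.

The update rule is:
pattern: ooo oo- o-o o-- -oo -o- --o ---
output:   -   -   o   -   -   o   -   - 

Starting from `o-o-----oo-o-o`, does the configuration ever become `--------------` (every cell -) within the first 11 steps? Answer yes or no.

yes

step 1: ooo-------oooo
step 2: --------------
all cells are - at step 2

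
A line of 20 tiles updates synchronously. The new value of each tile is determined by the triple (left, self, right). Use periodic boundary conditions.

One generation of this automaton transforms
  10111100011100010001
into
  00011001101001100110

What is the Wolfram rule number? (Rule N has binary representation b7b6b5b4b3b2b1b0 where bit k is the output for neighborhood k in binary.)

131

position 3: 111 → 1  (bit 7 = 1)
position 0: 110 → 0  (bit 6 = 0)
position 1: 101 → 0  (bit 5 = 0)
position 6: 100 → 0  (bit 4 = 0)
position 2: 011 → 0  (bit 3 = 0)
position 15: 010 → 0  (bit 2 = 0)
position 8: 001 → 1  (bit 1 = 1)
position 7: 000 → 1  (bit 0 = 1)
bits b7..b0 = 10000011 = 131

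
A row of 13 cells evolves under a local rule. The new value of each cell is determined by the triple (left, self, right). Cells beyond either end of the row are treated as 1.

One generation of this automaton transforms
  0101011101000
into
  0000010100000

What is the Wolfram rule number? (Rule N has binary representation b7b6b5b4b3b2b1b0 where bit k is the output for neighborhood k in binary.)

72

position 6: 111 → 0  (bit 7 = 0)
position 7: 110 → 1  (bit 6 = 1)
position 0: 101 → 0  (bit 5 = 0)
position 10: 100 → 0  (bit 4 = 0)
position 5: 011 → 1  (bit 3 = 1)
position 1: 010 → 0  (bit 2 = 0)
position 12: 001 → 0  (bit 1 = 0)
position 11: 000 → 0  (bit 0 = 0)
bits b7..b0 = 01001000 = 72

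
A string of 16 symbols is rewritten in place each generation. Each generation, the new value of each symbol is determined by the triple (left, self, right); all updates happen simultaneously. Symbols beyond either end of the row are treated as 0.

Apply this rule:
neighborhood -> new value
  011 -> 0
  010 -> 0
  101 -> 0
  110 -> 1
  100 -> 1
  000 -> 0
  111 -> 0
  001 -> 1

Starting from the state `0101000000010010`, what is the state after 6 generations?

1000100000101101
0101010001000100
1000001010101010
0100010000000001
1010101000000010
0000000100000101

0000000100000101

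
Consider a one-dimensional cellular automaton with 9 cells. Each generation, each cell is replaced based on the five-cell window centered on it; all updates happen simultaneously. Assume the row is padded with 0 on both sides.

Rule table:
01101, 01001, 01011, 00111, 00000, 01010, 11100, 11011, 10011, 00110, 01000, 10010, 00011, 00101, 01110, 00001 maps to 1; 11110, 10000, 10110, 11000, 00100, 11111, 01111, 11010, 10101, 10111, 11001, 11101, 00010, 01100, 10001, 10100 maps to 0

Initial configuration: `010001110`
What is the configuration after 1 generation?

001011110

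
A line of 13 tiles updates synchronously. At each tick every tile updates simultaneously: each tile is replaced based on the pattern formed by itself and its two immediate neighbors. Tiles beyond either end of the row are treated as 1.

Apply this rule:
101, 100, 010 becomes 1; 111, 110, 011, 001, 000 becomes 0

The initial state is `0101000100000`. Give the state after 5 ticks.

1111100110000
0000010001000
1000011001100
0100000100010
1110000110011

1110000110011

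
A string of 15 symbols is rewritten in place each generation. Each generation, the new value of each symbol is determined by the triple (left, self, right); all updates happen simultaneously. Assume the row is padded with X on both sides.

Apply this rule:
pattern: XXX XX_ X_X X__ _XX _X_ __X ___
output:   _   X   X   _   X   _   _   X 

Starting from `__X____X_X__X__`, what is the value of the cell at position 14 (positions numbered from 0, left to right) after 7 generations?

X

____XX__X______
_XX_XX____XXXX_
XXXXXX_XX_X__XX
_____XXXXX___X_
_XXX_X___X_X__X
XX_XX__X__X___X
_XXXX_______X_X
position 14 holds X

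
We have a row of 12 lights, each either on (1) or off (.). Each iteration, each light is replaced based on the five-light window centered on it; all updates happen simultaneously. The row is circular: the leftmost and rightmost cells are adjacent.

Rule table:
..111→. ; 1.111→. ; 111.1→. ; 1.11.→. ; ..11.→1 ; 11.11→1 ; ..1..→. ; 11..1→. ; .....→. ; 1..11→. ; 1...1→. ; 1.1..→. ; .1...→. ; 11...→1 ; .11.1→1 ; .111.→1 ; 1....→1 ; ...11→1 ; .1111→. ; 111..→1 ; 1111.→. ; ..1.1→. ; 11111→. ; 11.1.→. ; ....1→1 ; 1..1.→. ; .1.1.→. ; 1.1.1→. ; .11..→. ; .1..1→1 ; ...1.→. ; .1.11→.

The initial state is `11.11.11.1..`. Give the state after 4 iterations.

11..1....11.

iteration 1: 111.11.1..1.
iteration 2: .1.1.1..1...
iteration 3: ......1...11
iteration 4: 11..1....11.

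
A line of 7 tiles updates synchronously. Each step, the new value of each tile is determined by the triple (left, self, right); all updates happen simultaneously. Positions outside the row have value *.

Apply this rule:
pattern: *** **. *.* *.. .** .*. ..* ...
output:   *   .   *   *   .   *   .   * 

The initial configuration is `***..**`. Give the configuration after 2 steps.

step 1: **.*..*
step 2: *.***..

*.***..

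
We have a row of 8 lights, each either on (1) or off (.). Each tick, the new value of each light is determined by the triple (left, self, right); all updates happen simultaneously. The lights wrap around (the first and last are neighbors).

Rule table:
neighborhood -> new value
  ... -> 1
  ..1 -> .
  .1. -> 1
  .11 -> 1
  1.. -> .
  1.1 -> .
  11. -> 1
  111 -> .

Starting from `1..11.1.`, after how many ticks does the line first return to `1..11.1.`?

1..11.1.

1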